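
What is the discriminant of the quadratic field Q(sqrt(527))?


For K = Q(sqrt(d)) with d squarefree: disc(K) = d if d = 1 mod 4, and disc(K) = 4d if d = 2 or 3 mod 4.
Here d = 527, and d mod 4 = 3.
d = 3 mod 4, not 1 (O_K = Z[sqrt(d)]), so disc(K) = 4d = 4 * (527) = 2108

2108


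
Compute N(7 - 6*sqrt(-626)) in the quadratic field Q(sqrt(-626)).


N(a + b*sqrt(d)) = a^2 - d*b^2
= (7)^2 - (-626)*(-6)^2
= 49 + 22536
= 22585

22585


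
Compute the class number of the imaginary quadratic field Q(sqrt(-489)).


K = Q(sqrt(-489)). d mod 4 = 3, so D = disc(K) = 4d = -1956
h(K) equals the number of primitive reduced positive-definite forms (a, b, c) = a*x^2 + b*x*y + c*y^2 with b^2 - 4ac = D,
where reduced means |b| <= a <= c, with b >= 0 whenever |b| = a or a = c, and primitive means gcd(a, b, c) = 1.
Reduced forces 3a^2 <= |D| = 1956, so 1 <= a <= 25; b must have the parity of D, and c = (b^2 - D)/(4a) must be an integer >= a.
Enumerate a = 1..25, b in [-a, a]:
  a=1: (1, 0, 489)  [1]
  a=2: (2, 2, 245)  [1]
  a=3: (3, 0, 163)  [1]
  a=4: none
  a=5: (5, -2, 98), (5, 2, 98)  [2]
  a=6: (6, 6, 83)  [1]
  a=7: (7, -2, 70), (7, 2, 70)  [2]
  a=8..9: none
  a=10: (10, -2, 49), (10, 2, 49)  [2]
  a=11..13: none
  a=14: (14, -2, 35), (14, 2, 35)  [2]
  a=15: (15, -12, 35), (15, 12, 35)  [2]
  a=16: none
  a=17: (17, -4, 29), (17, 4, 29)  [2]
  a=18: none
  a=19: (19, -18, 30), (19, 18, 30)  [2]
  a=20: none
  a=21: (21, -12, 25), (21, 12, 25)  [2]
  a=22..25: none
Total reduced forms: 1 + 1 + 1 + 2 + 1 + 2 + 2 + 2 + 2 + 2 + 2 + 2 = 20
h = 20

20


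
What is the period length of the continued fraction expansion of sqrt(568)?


Run the CF algorithm for sqrt(568).
a_0 = floor(sqrt(568)) = 23; set m_0=0, q_0=1.
Recurrence: m' = q*a - m,  q' = (d - m'^2)/q,  a' = floor((a_0 + m')/q').
  step 1: m=23, q=39, a=1
  step 2: m=16, q=8, a=4
  step 3: m=16, q=39, a=1
  step 4: m=23, q=1, a=46
a_4 = 2*a_0 = 46, so the period closes here.
sqrt(568) = [23; 1, 4, 1, 46]
Period length = 4

4


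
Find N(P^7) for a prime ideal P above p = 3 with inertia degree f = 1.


N(P^a) = p^(a*f)
= 3^(7*1)
= 3^7
= 2187

2187


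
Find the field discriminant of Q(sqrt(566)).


For K = Q(sqrt(d)) with d squarefree: disc(K) = d if d = 1 mod 4, and disc(K) = 4d if d = 2 or 3 mod 4.
Here d = 566, and d mod 4 = 2.
d = 2 mod 4, not 1 (O_K = Z[sqrt(d)]), so disc(K) = 4d = 4 * (566) = 2264

2264


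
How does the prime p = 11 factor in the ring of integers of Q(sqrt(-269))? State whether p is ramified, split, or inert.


K = Q(sqrt(-269)). Since d mod 4 = 3, disc(K) = -1076.
Check p | disc: -1076 mod 11 = 2.
p does not divide disc. Compute Legendre symbol (d/p):
6^((11-1)/2) mod 11 = -1
(d/p) = -1, so p is inert: (p) stays prime with e=1, f=2, g=1.
Therefore p is inert.

inert


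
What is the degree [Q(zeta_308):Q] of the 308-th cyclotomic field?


The degree equals Euler's totient phi(308).
308 = 2^2 * 7 * 11
phi(308) = 120

120


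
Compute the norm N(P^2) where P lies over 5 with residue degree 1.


N(P^a) = p^(a*f)
= 5^(2*1)
= 5^2
= 25

25


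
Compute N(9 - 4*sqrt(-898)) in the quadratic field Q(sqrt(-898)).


N(a + b*sqrt(d)) = a^2 - d*b^2
= (9)^2 - (-898)*(-4)^2
= 81 + 14368
= 14449

14449


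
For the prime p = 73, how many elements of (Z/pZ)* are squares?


For prime p, the number of non-zero quadratic residues is (p-1)/2.
= (73-1)/2
= 36

36


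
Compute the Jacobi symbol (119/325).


Compute (119/325) via quadratic reciprocity:
  reciprocity: (119/325) -> +(325/119)
  reduce: (87/119)
  reciprocity: (87/119) -> -(119/87)
  reduce: (32/87)
  pull out 2: (2/87) = +1  (since 87 mod 8 = 7)
  pull out 2: (2/87) = +1  (since 87 mod 8 = 7)
  pull out 2: (2/87) = +1  (since 87 mod 8 = 7)
  pull out 2: (2/87) = +1  (since 87 mod 8 = 7)
  pull out 2: (2/87) = +1  (since 87 mod 8 = 7)
  (1/87) = 1
Product of signs = -1

-1


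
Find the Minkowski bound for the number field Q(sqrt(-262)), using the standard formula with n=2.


d = -262, d mod 4 = 2, so disc(K) = 4d = -1048; |disc(K)| = 1048
Imaginary quadratic field, so n = 2, s = r2 = 1, r1 = 0
M = (n!/n^n) * (4/pi)^s * sqrt(|disc(K)|) = (2!/2^2) * (4/pi)^1 * sqrt(1048)
= 0.5 * 1.273240 * 32.372828
= 20.6092

20.6092


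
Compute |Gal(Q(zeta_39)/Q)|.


|Gal(Q(zeta_39)/Q)| = phi(39)
= 24

24


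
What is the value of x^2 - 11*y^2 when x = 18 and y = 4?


x^2 - d*y^2
= 18^2 - 11*4^2
= 324 - 176
= 148

148


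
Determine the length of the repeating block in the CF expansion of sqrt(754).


Run the CF algorithm for sqrt(754).
a_0 = floor(sqrt(754)) = 27; set m_0=0, q_0=1.
Recurrence: m' = q*a - m,  q' = (d - m'^2)/q,  a' = floor((a_0 + m')/q').
  step 1: m=27, q=25, a=2
  step 2: m=23, q=9, a=5
  step 3: m=22, q=30, a=1
  step 4: m=8, q=23, a=1
  step 5: m=15, q=23, a=1
  step 6: m=8, q=30, a=1
  step 7: m=22, q=9, a=5
  step 8: m=23, q=25, a=2
  step 9: m=27, q=1, a=54
a_9 = 2*a_0 = 54, so the period closes here.
sqrt(754) = [27; 2, 5, 1, 1, 1, 1, 5, 2, 54]
Period length = 9

9


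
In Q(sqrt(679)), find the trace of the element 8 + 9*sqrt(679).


Tr(a + b*sqrt(d)) = (a + b*sqrt(d)) + (a - b*sqrt(d)) = 2a
= 2 * (8)
= 16

16


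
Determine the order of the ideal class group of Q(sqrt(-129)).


K = Q(sqrt(-129)). d mod 4 = 3, so D = disc(K) = 4d = -516
h(K) equals the number of primitive reduced positive-definite forms (a, b, c) = a*x^2 + b*x*y + c*y^2 with b^2 - 4ac = D,
where reduced means |b| <= a <= c, with b >= 0 whenever |b| = a or a = c, and primitive means gcd(a, b, c) = 1.
Reduced forces 3a^2 <= |D| = 516, so 1 <= a <= 13; b must have the parity of D, and c = (b^2 - D)/(4a) must be an integer >= a.
Enumerate a = 1..13, b in [-a, a]:
  a=1: (1, 0, 129)  [1]
  a=2: (2, 2, 65)  [1]
  a=3: (3, 0, 43)  [1]
  a=4: none
  a=5: (5, -2, 26), (5, 2, 26)  [2]
  a=6: (6, 6, 23)  [1]
  a=7: (7, -4, 19), (7, 4, 19)  [2]
  a=8..9: none
  a=10: (10, -2, 13), (10, 2, 13)  [2]
  a=11: (11, -10, 14), (11, 10, 14)  [2]
  a=12..13: none
Total reduced forms: 1 + 1 + 1 + 2 + 1 + 2 + 2 + 2 = 12
h = 12

12


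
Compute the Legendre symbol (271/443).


p = 443 is prime, so compute (271/443) with the reciprocity algorithm (Jacobi-symbol steps: pull out 2s via (2/n), flip via reciprocity, reduce):
  reciprocity: (271/443) -> -(443/271)
  reduce: (172/271)
  pull out 2: (2/271) = +1  (since 271 mod 8 = 7)
  pull out 2: (2/271) = +1  (since 271 mod 8 = 7)
  reciprocity: (43/271) -> -(271/43)
  reduce: (13/43)
  reciprocity: (13/43) -> +(43/13)
  reduce: (4/13)
  pull out 2: (2/13) = -1  (since 13 mod 8 = 5)
  pull out 2: (2/13) = -1  (since 13 mod 8 = 5)
  (1/13) = 1
Product of signs = 1
(271/443) = 1

1


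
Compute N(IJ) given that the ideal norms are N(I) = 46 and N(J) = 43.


N(IJ) = N(I) * N(J)
= 46 * 43
= 1978

1978


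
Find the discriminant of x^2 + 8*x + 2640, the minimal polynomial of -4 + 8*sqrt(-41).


The element -4 + 8*sqrt(-41) has minimal polynomial:
x^2 + 8*x + 2640
Discriminant = (8)^2 - 4*(2640)
= 64 - 10560
= -10496

-10496


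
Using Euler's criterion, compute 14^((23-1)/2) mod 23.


p = 23 is prime and the exponent is (p-1)/2 = 11, so by Euler's criterion 14^11 = (14/23) = +1 or -1 mod 23.
Compute by square-and-multiply:
  11 = 8 + 2 + 1 (binary 1011)
  Repeated squaring mod 23: 14^1 = 14, 14^2 = 12, 14^4 = 6, 14^8 = 13
  14^11 = 14^8 * 14^2 * 14^1 = 13 * 12 * 14 mod 23
    13 * 12 = 156 = 18 mod 23
    18 * 14 = 252 = 22 mod 23
  14^11 = 22 mod 23
Result 22 = p - 1 = -1 mod 23: 14 is a quadratic non-residue mod 23. As a residue in [0, p-1] the value is 22.
14^11 mod 23 = 22

22


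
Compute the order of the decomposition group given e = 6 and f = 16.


|D_P| = e * f
= 6 * 16
= 96

96


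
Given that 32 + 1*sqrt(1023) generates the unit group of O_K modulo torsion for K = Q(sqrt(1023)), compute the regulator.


epsilon = 32 + 1*sqrt(1023)
= 63.9844
R = ln(63.9844)
= 4.1586

4.1586


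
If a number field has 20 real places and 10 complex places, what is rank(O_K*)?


By Dirichlet's unit theorem:
rank = r1 + r2 - 1
= 20 + 10 - 1
= 29

29


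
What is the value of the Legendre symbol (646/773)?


p = 773 is prime, so compute (646/773) with the reciprocity algorithm (Jacobi-symbol steps: pull out 2s via (2/n), flip via reciprocity, reduce):
  pull out 2: (2/773) = -1  (since 773 mod 8 = 5)
  reciprocity: (323/773) -> +(773/323)
  reduce: (127/323)
  reciprocity: (127/323) -> -(323/127)
  reduce: (69/127)
  reciprocity: (69/127) -> +(127/69)
  reduce: (58/69)
  pull out 2: (2/69) = -1  (since 69 mod 8 = 5)
  reciprocity: (29/69) -> +(69/29)
  reduce: (11/29)
  reciprocity: (11/29) -> +(29/11)
  reduce: (7/11)
  reciprocity: (7/11) -> -(11/7)
  reduce: (4/7)
  pull out 2: (2/7) = +1  (since 7 mod 8 = 7)
  pull out 2: (2/7) = +1  (since 7 mod 8 = 7)
  (1/7) = 1
Product of signs = 1
(646/773) = 1

1


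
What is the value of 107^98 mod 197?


p = 197 is prime and the exponent is (p-1)/2 = 98, so by Euler's criterion 107^98 = (107/197) = +1 or -1 mod 197.
Compute by square-and-multiply:
  98 = 64 + 32 + 2 (binary 1100010)
  Repeated squaring mod 197: 107^1 = 107, 107^2 = 23, 107^4 = 135, 107^8 = 101, 107^16 = 154, 107^32 = 76, 107^64 = 63
  107^98 = 107^64 * 107^32 * 107^2 = 63 * 76 * 23 mod 197
    63 * 76 = 4788 = 60 mod 197
    60 * 23 = 1380 = 1 mod 197
  107^98 = 1 mod 197
Result 1: 107 is a quadratic residue mod 197.
107^98 mod 197 = 1

1


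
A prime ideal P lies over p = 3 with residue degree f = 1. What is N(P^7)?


N(P^a) = p^(a*f)
= 3^(7*1)
= 3^7
= 2187

2187


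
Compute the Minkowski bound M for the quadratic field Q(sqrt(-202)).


d = -202, d mod 4 = 2, so disc(K) = 4d = -808; |disc(K)| = 808
Imaginary quadratic field, so n = 2, s = r2 = 1, r1 = 0
M = (n!/n^n) * (4/pi)^s * sqrt(|disc(K)|) = (2!/2^2) * (4/pi)^1 * sqrt(808)
= 0.5 * 1.273240 * 28.425341
= 18.0961

18.0961


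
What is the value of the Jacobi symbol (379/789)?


Compute (379/789) via quadratic reciprocity:
  reciprocity: (379/789) -> +(789/379)
  reduce: (31/379)
  reciprocity: (31/379) -> -(379/31)
  reduce: (7/31)
  reciprocity: (7/31) -> -(31/7)
  reduce: (3/7)
  reciprocity: (3/7) -> -(7/3)
  reduce: (1/3)
  (1/3) = 1
Product of signs = -1

-1


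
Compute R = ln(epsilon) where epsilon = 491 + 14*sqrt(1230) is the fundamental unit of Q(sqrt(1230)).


epsilon = 491 + 14*sqrt(1230)
= 981.9990
R = ln(981.9990)
= 6.8896

6.8896


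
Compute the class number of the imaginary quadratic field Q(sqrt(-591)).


K = Q(sqrt(-591)). d mod 4 = 1, so D = disc(K) = d = -591
h(K) equals the number of primitive reduced positive-definite forms (a, b, c) = a*x^2 + b*x*y + c*y^2 with b^2 - 4ac = D,
where reduced means |b| <= a <= c, with b >= 0 whenever |b| = a or a = c, and primitive means gcd(a, b, c) = 1.
Reduced forces 3a^2 <= |D| = 591, so 1 <= a <= 14; b must have the parity of D, and c = (b^2 - D)/(4a) must be an integer >= a.
Enumerate a = 1..14, b in [-a, a]:
  a=1: (1, 1, 148)  [1]
  a=2: (2, -1, 74), (2, 1, 74)  [2]
  a=3: (3, 3, 50)  [1]
  a=4: (4, -1, 37), (4, 1, 37)  [2]
  a=5: (5, -3, 30), (5, 3, 30)  [2]
  a=6: (6, -3, 25), (6, 3, 25)  [2]
  a=7: (7, -5, 22), (7, 5, 22)  [2]
  a=8: (8, -7, 20), (8, 7, 20)  [2]
  a=9: none
  a=10: (10, -7, 16), (10, -3, 15), (10, 3, 15), (10, 7, 16)  [4]
  a=11: (11, -5, 14), (11, 5, 14)  [2]
  a=12: (12, -9, 14), (12, 9, 14)  [2]
  a=13..14: none
Total reduced forms: 1 + 2 + 1 + 2 + 2 + 2 + 2 + 2 + 4 + 2 + 2 = 22
h = 22

22


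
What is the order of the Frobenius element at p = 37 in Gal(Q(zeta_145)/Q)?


The Frobenius at p in Gal(Q(zeta_n)/Q) = (Z/nZ)* is the class of p, so its order is ord_145(37), the smallest k >= 1 with 37^k = 1 mod 145.
n = 145 = 5 * 29, phi(145) = 112; the order divides phi(n).
Divisors of 112: 1, 2, 4, 7, 8, 14, 16, 28, 56, 112
Repeated squaring mod 145: 37^1 = 37, 37^2 = 64, 37^4 = 36, 37^8 = 136, 37^16 = 81, 37^32 = 36, 37^64 = 136
Test divisors in increasing order:
  k=1: 37^1 = 37 mod 145
  k=2: 37^2 = 64 mod 145
  k=4: 37^4 = 36 mod 145
  k=7: 37^7 = 36 * 64 * 37 = 133 mod 145
  k=8: 37^8 = 136 mod 145
  k=14: 37^14 = 136 * 36 * 64 = 144 mod 145
  k=16: 37^16 = 81 mod 145
  k=28: 37^28 = 81 * 136 * 36 = 1 mod 145  <- first divisor giving 1
Order = 28

28


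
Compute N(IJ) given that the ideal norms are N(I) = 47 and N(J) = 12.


N(IJ) = N(I) * N(J)
= 47 * 12
= 564

564


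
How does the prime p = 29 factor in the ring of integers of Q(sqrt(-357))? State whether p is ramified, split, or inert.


K = Q(sqrt(-357)). Since d mod 4 = 3, disc(K) = -1428.
Check p | disc: -1428 mod 29 = 22.
p does not divide disc. Compute Legendre symbol (d/p):
20^((29-1)/2) mod 29 = 1
(d/p) = 1, so p splits: (p) = P*P' with e=1, f=1, g=2.
Therefore p is split.

split


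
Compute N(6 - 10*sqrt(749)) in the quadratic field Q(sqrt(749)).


N(a + b*sqrt(d)) = a^2 - d*b^2
= (6)^2 - (749)*(-10)^2
= 36 - 74900
= -74864

-74864


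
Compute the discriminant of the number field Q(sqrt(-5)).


For K = Q(sqrt(d)) with d squarefree: disc(K) = d if d = 1 mod 4, and disc(K) = 4d if d = 2 or 3 mod 4.
Here d = -5, and d mod 4 = 3.
d = 3 mod 4, not 1 (O_K = Z[sqrt(d)]), so disc(K) = 4d = 4 * (-5) = -20

-20


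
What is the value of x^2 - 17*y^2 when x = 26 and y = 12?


x^2 - d*y^2
= 26^2 - 17*12^2
= 676 - 2448
= -1772

-1772


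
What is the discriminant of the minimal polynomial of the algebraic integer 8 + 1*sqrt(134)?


The element 8 + 1*sqrt(134) has minimal polynomial:
x^2 - 16*x - 70
Discriminant = (-16)^2 - 4*(-70)
= 256 + 280
= 536

536


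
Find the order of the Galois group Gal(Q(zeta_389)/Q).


|Gal(Q(zeta_389)/Q)| = phi(389)
= 388

388


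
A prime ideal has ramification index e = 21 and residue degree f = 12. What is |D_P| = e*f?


|D_P| = e * f
= 21 * 12
= 252

252


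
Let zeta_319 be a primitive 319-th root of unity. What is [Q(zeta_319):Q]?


The degree equals Euler's totient phi(319).
319 = 11 * 29
phi(319) = 280

280


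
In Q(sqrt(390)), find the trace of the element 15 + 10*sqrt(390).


Tr(a + b*sqrt(d)) = (a + b*sqrt(d)) + (a - b*sqrt(d)) = 2a
= 2 * (15)
= 30

30


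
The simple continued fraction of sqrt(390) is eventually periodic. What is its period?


Run the CF algorithm for sqrt(390).
a_0 = floor(sqrt(390)) = 19; set m_0=0, q_0=1.
Recurrence: m' = q*a - m,  q' = (d - m'^2)/q,  a' = floor((a_0 + m')/q').
  step 1: m=19, q=29, a=1
  step 2: m=10, q=10, a=2
  step 3: m=10, q=29, a=1
  step 4: m=19, q=1, a=38
a_4 = 2*a_0 = 38, so the period closes here.
sqrt(390) = [19; 1, 2, 1, 38]
Period length = 4

4


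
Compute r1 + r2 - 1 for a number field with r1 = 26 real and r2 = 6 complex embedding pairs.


By Dirichlet's unit theorem:
rank = r1 + r2 - 1
= 26 + 6 - 1
= 31

31


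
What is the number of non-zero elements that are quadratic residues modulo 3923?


For prime p, the number of non-zero quadratic residues is (p-1)/2.
= (3923-1)/2
= 1961

1961


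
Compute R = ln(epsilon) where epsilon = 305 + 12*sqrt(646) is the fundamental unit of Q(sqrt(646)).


epsilon = 305 + 12*sqrt(646)
= 609.9984
R = ln(609.9984)
= 6.4135

6.4135


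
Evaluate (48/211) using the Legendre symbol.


p = 211 is prime, so compute (48/211) with the reciprocity algorithm (Jacobi-symbol steps: pull out 2s via (2/n), flip via reciprocity, reduce):
  pull out 2: (2/211) = -1  (since 211 mod 8 = 3)
  pull out 2: (2/211) = -1  (since 211 mod 8 = 3)
  pull out 2: (2/211) = -1  (since 211 mod 8 = 3)
  pull out 2: (2/211) = -1  (since 211 mod 8 = 3)
  reciprocity: (3/211) -> -(211/3)
  reduce: (1/3)
  (1/3) = 1
Product of signs = -1
(48/211) = -1

-1


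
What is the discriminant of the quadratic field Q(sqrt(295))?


For K = Q(sqrt(d)) with d squarefree: disc(K) = d if d = 1 mod 4, and disc(K) = 4d if d = 2 or 3 mod 4.
Here d = 295, and d mod 4 = 3.
d = 3 mod 4, not 1 (O_K = Z[sqrt(d)]), so disc(K) = 4d = 4 * (295) = 1180

1180


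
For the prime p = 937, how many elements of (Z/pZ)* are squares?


For prime p, the number of non-zero quadratic residues is (p-1)/2.
= (937-1)/2
= 468

468


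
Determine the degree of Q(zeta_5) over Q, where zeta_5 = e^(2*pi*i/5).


The degree equals Euler's totient phi(5).
5 = 5
phi(5) = 4

4


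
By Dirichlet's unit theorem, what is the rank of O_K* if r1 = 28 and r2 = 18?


By Dirichlet's unit theorem:
rank = r1 + r2 - 1
= 28 + 18 - 1
= 45

45


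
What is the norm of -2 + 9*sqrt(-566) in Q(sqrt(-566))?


N(a + b*sqrt(d)) = a^2 - d*b^2
= (-2)^2 - (-566)*(9)^2
= 4 + 45846
= 45850

45850


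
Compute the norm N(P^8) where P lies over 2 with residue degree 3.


N(P^a) = p^(a*f)
= 2^(8*3)
= 2^24
= 16777216

16777216


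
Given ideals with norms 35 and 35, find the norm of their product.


N(IJ) = N(I) * N(J)
= 35 * 35
= 1225

1225


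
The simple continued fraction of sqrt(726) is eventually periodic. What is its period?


Run the CF algorithm for sqrt(726).
a_0 = floor(sqrt(726)) = 26; set m_0=0, q_0=1.
Recurrence: m' = q*a - m,  q' = (d - m'^2)/q,  a' = floor((a_0 + m')/q').
  step 1: m=26, q=50, a=1
  step 2: m=24, q=3, a=16
  step 3: m=24, q=50, a=1
  step 4: m=26, q=1, a=52
a_4 = 2*a_0 = 52, so the period closes here.
sqrt(726) = [26; 1, 16, 1, 52]
Period length = 4

4


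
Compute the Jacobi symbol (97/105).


Compute (97/105) via quadratic reciprocity:
  reciprocity: (97/105) -> +(105/97)
  reduce: (8/97)
  pull out 2: (2/97) = +1  (since 97 mod 8 = 1)
  pull out 2: (2/97) = +1  (since 97 mod 8 = 1)
  pull out 2: (2/97) = +1  (since 97 mod 8 = 1)
  (1/97) = 1
Product of signs = 1

1


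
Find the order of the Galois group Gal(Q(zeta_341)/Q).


|Gal(Q(zeta_341)/Q)| = phi(341)
= 300

300


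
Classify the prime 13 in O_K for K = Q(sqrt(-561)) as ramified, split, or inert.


K = Q(sqrt(-561)). Since d mod 4 = 3, disc(K) = -2244.
Check p | disc: -2244 mod 13 = 5.
p does not divide disc. Compute Legendre symbol (d/p):
11^((13-1)/2) mod 13 = -1
(d/p) = -1, so p is inert: (p) stays prime with e=1, f=2, g=1.
Therefore p is inert.

inert


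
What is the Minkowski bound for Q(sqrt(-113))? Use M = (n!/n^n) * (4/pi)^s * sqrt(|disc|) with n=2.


d = -113, d mod 4 = 3, so disc(K) = 4d = -452; |disc(K)| = 452
Imaginary quadratic field, so n = 2, s = r2 = 1, r1 = 0
M = (n!/n^n) * (4/pi)^s * sqrt(|disc(K)|) = (2!/2^2) * (4/pi)^1 * sqrt(452)
= 0.5 * 1.273240 * 21.260292
= 13.5347

13.5347


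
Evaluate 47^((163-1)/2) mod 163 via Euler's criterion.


p = 163 is prime and the exponent is (p-1)/2 = 81, so by Euler's criterion 47^81 = (47/163) = +1 or -1 mod 163.
Compute by square-and-multiply:
  81 = 64 + 16 + 1 (binary 1010001)
  Repeated squaring mod 163: 47^1 = 47, 47^2 = 90, 47^4 = 113, 47^8 = 55, 47^16 = 91, 47^32 = 131, 47^64 = 46
  47^81 = 47^64 * 47^16 * 47^1 = 46 * 91 * 47 mod 163
    46 * 91 = 4186 = 111 mod 163
    111 * 47 = 5217 = 1 mod 163
  47^81 = 1 mod 163
Result 1: 47 is a quadratic residue mod 163.
47^81 mod 163 = 1

1


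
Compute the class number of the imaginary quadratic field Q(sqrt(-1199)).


K = Q(sqrt(-1199)). d mod 4 = 1, so D = disc(K) = d = -1199
h(K) equals the number of primitive reduced positive-definite forms (a, b, c) = a*x^2 + b*x*y + c*y^2 with b^2 - 4ac = D,
where reduced means |b| <= a <= c, with b >= 0 whenever |b| = a or a = c, and primitive means gcd(a, b, c) = 1.
Reduced forces 3a^2 <= |D| = 1199, so 1 <= a <= 19; b must have the parity of D, and c = (b^2 - D)/(4a) must be an integer >= a.
Enumerate a = 1..19, b in [-a, a]:
  a=1: (1, 1, 300)  [1]
  a=2: (2, -1, 150), (2, 1, 150)  [2]
  a=3: (3, -1, 100), (3, 1, 100)  [2]
  a=4: (4, -1, 75), (4, 1, 75)  [2]
  a=5: (5, -1, 60), (5, 1, 60)  [2]
  a=6: (6, -5, 51), (6, -1, 50), (6, 1, 50), (6, 5, 51)  [4]
  a=7: none
  a=8: (8, -7, 39), (8, 7, 39)  [2]
  a=9: (9, -5, 34), (9, 5, 34)  [2]
  a=10: (10, -9, 32), (10, -1, 30), (10, 1, 30), (10, 9, 32)  [4]
  a=11: (11, 11, 30)  [1]
  a=12: (12, -7, 26), (12, -1, 25), (12, 1, 25), (12, 7, 26)  [4]
  a=13: (13, -7, 24), (13, 7, 24)  [2]
  a=14: none
  a=15: (15, -11, 22), (15, -1, 20), (15, 1, 20), (15, 11, 22)  [4]
  a=16: (16, -9, 20), (16, 9, 20)  [2]
  a=17: (17, -5, 18), (17, 5, 18)  [2]
  a=18: (18, -13, 19), (18, 13, 19)  [2]
  a=19: none
Total reduced forms: 1 + 2 + 2 + 2 + 2 + 4 + 2 + 2 + 4 + 1 + 4 + 2 + 4 + 2 + 2 + 2 = 38
h = 38

38


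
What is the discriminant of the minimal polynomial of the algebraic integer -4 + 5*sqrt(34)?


The element -4 + 5*sqrt(34) has minimal polynomial:
x^2 + 8*x - 834
Discriminant = (8)^2 - 4*(-834)
= 64 + 3336
= 3400

3400


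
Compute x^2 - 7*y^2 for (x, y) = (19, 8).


x^2 - d*y^2
= 19^2 - 7*8^2
= 361 - 448
= -87

-87


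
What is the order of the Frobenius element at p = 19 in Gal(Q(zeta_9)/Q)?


The Frobenius at p in Gal(Q(zeta_n)/Q) = (Z/nZ)* is the class of p, so its order is ord_9(19), the smallest k >= 1 with 19^k = 1 mod 9.
n = 9 = 3^2, phi(9) = 6; the order divides phi(n).
Divisors of 6: 1, 2, 3, 6
Repeated squaring mod 9: 19^1 = 1, 19^2 = 1, 19^4 = 1
Test divisors in increasing order:
  k=1: 19^1 = 1 mod 9  <- first divisor giving 1
Order = 1

1


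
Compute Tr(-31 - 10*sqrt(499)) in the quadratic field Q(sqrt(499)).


Tr(a + b*sqrt(d)) = (a + b*sqrt(d)) + (a - b*sqrt(d)) = 2a
= 2 * (-31)
= -62

-62


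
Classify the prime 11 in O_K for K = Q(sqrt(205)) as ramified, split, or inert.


K = Q(sqrt(205)). Since d mod 4 = 1, disc(K) = 205.
Check p | disc: 205 mod 11 = 7.
p does not divide disc. Compute Legendre symbol (d/p):
7^((11-1)/2) mod 11 = -1
(d/p) = -1, so p is inert: (p) stays prime with e=1, f=2, g=1.
Therefore p is inert.

inert


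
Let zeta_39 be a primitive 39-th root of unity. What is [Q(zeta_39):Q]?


The degree equals Euler's totient phi(39).
39 = 3 * 13
phi(39) = 24

24


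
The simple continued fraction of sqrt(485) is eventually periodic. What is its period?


Run the CF algorithm for sqrt(485).
a_0 = floor(sqrt(485)) = 22; set m_0=0, q_0=1.
Recurrence: m' = q*a - m,  q' = (d - m'^2)/q,  a' = floor((a_0 + m')/q').
  step 1: m=22, q=1, a=44
a_1 = 2*a_0 = 44, so the period closes here.
sqrt(485) = [22; 44]
Period length = 1

1


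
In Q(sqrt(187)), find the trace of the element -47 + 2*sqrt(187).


Tr(a + b*sqrt(d)) = (a + b*sqrt(d)) + (a - b*sqrt(d)) = 2a
= 2 * (-47)
= -94

-94


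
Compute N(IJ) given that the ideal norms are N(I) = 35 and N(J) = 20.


N(IJ) = N(I) * N(J)
= 35 * 20
= 700

700


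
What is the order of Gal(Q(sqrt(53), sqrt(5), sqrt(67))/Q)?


The 3 square roots of distinct primes are multiplicatively independent over Q,
so [K:Q] = 2^3 and Gal(K/Q) is isomorphic to (Z/2Z)^3.
|Gal| = 2^3 = 8

8


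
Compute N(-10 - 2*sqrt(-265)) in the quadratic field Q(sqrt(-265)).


N(a + b*sqrt(d)) = a^2 - d*b^2
= (-10)^2 - (-265)*(-2)^2
= 100 + 1060
= 1160

1160


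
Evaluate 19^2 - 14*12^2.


x^2 - d*y^2
= 19^2 - 14*12^2
= 361 - 2016
= -1655

-1655


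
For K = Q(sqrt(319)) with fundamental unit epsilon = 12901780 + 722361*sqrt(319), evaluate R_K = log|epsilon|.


epsilon = 12901780 + 722361*sqrt(319)
= 2.5804e+07
R = ln(2.5804e+07)
= 17.0660

17.0660


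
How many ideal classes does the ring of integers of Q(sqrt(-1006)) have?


K = Q(sqrt(-1006)). d mod 4 = 2, so D = disc(K) = 4d = -4024
h(K) equals the number of primitive reduced positive-definite forms (a, b, c) = a*x^2 + b*x*y + c*y^2 with b^2 - 4ac = D,
where reduced means |b| <= a <= c, with b >= 0 whenever |b| = a or a = c, and primitive means gcd(a, b, c) = 1.
Reduced forces 3a^2 <= |D| = 4024, so 1 <= a <= 36; b must have the parity of D, and c = (b^2 - D)/(4a) must be an integer >= a.
Enumerate a = 1..36, b in [-a, a]:
  a=1: (1, 0, 1006)  [1]
  a=2: (2, 0, 503)  [1]
  a=3..4: none
  a=5: (5, -4, 202), (5, 4, 202)  [2]
  a=6: none
  a=7: (7, -6, 145), (7, 6, 145)  [2]
  a=8..9: none
  a=10: (10, -4, 101), (10, 4, 101)  [2]
  a=11..13: none
  a=14: (14, -8, 73), (14, 8, 73)  [2]
  a=15..18: none
  a=19: (19, -2, 53), (19, 2, 53)  [2]
  a=20..22: none
  a=23: (23, -22, 49), (23, 22, 49)  [2]
  a=24: none
  a=25: (25, -24, 46), (25, 24, 46)  [2]
  a=26..28: none
  a=29: (29, -6, 35), (29, 6, 35)  [2]
  a=30..34: none
  a=35: (35, -34, 37), (35, 34, 37)  [2]
  a=36: none
Total reduced forms: 1 + 1 + 2 + 2 + 2 + 2 + 2 + 2 + 2 + 2 + 2 = 20
h = 20

20


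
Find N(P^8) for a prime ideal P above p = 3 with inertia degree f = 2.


N(P^a) = p^(a*f)
= 3^(8*2)
= 3^16
= 43046721

43046721


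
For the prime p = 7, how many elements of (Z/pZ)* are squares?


For prime p, the number of non-zero quadratic residues is (p-1)/2.
= (7-1)/2
= 3

3


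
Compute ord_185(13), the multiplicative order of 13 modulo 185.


We want ord_185(13), the smallest k >= 1 with 13^k = 1 mod 185.
n = 185 = 5 * 37, phi(185) = 144; the order divides phi(n).
Divisors of 144: 1, 2, 3, 4, 6, 8, 9, 12, 16, 18, 24, 36, 48, 72, 144
Repeated squaring mod 185: 13^1 = 13, 13^2 = 169, 13^4 = 71, 13^8 = 46, 13^16 = 81, 13^32 = 86, 13^64 = 181, 13^128 = 16
Test divisors in increasing order:
  k=1: 13^1 = 13 mod 185
  k=2: 13^2 = 169 mod 185
  k=3: 13^3 = 169 * 13 = 162 mod 185
  k=4: 13^4 = 71 mod 185
  k=6: 13^6 = 71 * 169 = 159 mod 185
  k=8: 13^8 = 46 mod 185
  k=9: 13^9 = 46 * 13 = 43 mod 185
  k=12: 13^12 = 46 * 71 = 121 mod 185
  k=16: 13^16 = 81 mod 185
  k=18: 13^18 = 81 * 169 = 184 mod 185
  k=24: 13^24 = 81 * 46 = 26 mod 185
  k=36: 13^36 = 86 * 71 = 1 mod 185  <- first divisor giving 1
Order = 36

36


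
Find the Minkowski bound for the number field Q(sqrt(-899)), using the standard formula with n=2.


d = -899, d mod 4 = 1, so disc(K) = d = -899; |disc(K)| = 899
Imaginary quadratic field, so n = 2, s = r2 = 1, r1 = 0
M = (n!/n^n) * (4/pi)^s * sqrt(|disc(K)|) = (2!/2^2) * (4/pi)^1 * sqrt(899)
= 0.5 * 1.273240 * 29.983329
= 19.0880

19.0880


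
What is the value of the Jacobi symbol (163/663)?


Compute (163/663) via quadratic reciprocity:
  reciprocity: (163/663) -> -(663/163)
  reduce: (11/163)
  reciprocity: (11/163) -> -(163/11)
  reduce: (9/11)
  reciprocity: (9/11) -> +(11/9)
  reduce: (2/9)
  pull out 2: (2/9) = +1  (since 9 mod 8 = 1)
  (1/9) = 1
Product of signs = 1

1


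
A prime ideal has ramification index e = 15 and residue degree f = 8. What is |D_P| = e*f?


|D_P| = e * f
= 15 * 8
= 120

120


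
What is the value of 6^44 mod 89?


p = 89 is prime and the exponent is (p-1)/2 = 44, so by Euler's criterion 6^44 = (6/89) = +1 or -1 mod 89.
Compute by square-and-multiply:
  44 = 32 + 8 + 4 (binary 101100)
  Repeated squaring mod 89: 6^1 = 6, 6^2 = 36, 6^4 = 50, 6^8 = 8, 6^16 = 64, 6^32 = 2
  6^44 = 6^32 * 6^8 * 6^4 = 2 * 8 * 50 mod 89
    2 * 8 = 16 = 16 mod 89
    16 * 50 = 800 = 88 mod 89
  6^44 = 88 mod 89
Result 88 = p - 1 = -1 mod 89: 6 is a quadratic non-residue mod 89. As a residue in [0, p-1] the value is 88.
6^44 mod 89 = 88

88


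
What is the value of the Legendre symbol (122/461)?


p = 461 is prime, so compute (122/461) with the reciprocity algorithm (Jacobi-symbol steps: pull out 2s via (2/n), flip via reciprocity, reduce):
  pull out 2: (2/461) = -1  (since 461 mod 8 = 5)
  reciprocity: (61/461) -> +(461/61)
  reduce: (34/61)
  pull out 2: (2/61) = -1  (since 61 mod 8 = 5)
  reciprocity: (17/61) -> +(61/17)
  reduce: (10/17)
  pull out 2: (2/17) = +1  (since 17 mod 8 = 1)
  reciprocity: (5/17) -> +(17/5)
  reduce: (2/5)
  pull out 2: (2/5) = -1  (since 5 mod 8 = 5)
  (1/5) = 1
Product of signs = -1
(122/461) = -1

-1


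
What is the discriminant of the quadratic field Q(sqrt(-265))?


For K = Q(sqrt(d)) with d squarefree: disc(K) = d if d = 1 mod 4, and disc(K) = 4d if d = 2 or 3 mod 4.
Here d = -265, and d mod 4 = 3.
d = 3 mod 4, not 1 (O_K = Z[sqrt(d)]), so disc(K) = 4d = 4 * (-265) = -1060

-1060


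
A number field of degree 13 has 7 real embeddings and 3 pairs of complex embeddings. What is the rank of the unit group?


By Dirichlet's unit theorem:
rank = r1 + r2 - 1
= 7 + 3 - 1
= 9

9


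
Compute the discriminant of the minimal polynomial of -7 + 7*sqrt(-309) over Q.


The element -7 + 7*sqrt(-309) has minimal polynomial:
x^2 + 14*x + 15190
Discriminant = (14)^2 - 4*(15190)
= 196 - 60760
= -60564

-60564


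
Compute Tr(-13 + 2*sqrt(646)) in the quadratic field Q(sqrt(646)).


Tr(a + b*sqrt(d)) = (a + b*sqrt(d)) + (a - b*sqrt(d)) = 2a
= 2 * (-13)
= -26

-26


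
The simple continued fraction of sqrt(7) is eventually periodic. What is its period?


Run the CF algorithm for sqrt(7).
a_0 = floor(sqrt(7)) = 2; set m_0=0, q_0=1.
Recurrence: m' = q*a - m,  q' = (d - m'^2)/q,  a' = floor((a_0 + m')/q').
  step 1: m=2, q=3, a=1
  step 2: m=1, q=2, a=1
  step 3: m=1, q=3, a=1
  step 4: m=2, q=1, a=4
a_4 = 2*a_0 = 4, so the period closes here.
sqrt(7) = [2; 1, 1, 1, 4]
Period length = 4

4


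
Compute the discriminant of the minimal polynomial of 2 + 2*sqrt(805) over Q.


The element 2 + 2*sqrt(805) has minimal polynomial:
x^2 - 4*x - 3216
Discriminant = (-4)^2 - 4*(-3216)
= 16 + 12864
= 12880

12880


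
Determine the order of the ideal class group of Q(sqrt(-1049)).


K = Q(sqrt(-1049)). d mod 4 = 3, so D = disc(K) = 4d = -4196
h(K) equals the number of primitive reduced positive-definite forms (a, b, c) = a*x^2 + b*x*y + c*y^2 with b^2 - 4ac = D,
where reduced means |b| <= a <= c, with b >= 0 whenever |b| = a or a = c, and primitive means gcd(a, b, c) = 1.
Reduced forces 3a^2 <= |D| = 4196, so 1 <= a <= 37; b must have the parity of D, and c = (b^2 - D)/(4a) must be an integer >= a.
Enumerate a = 1..37, b in [-a, a]:
  a=1: (1, 0, 1049)  [1]
  a=2: (2, 2, 525)  [1]
  a=3: (3, -2, 350), (3, 2, 350)  [2]
  a=4: none
  a=5: (5, -2, 210), (5, 2, 210)  [2]
  a=6: (6, -2, 175), (6, 2, 175)  [2]
  a=7: (7, -2, 150), (7, 2, 150)  [2]
  a=8: none
  a=9: (9, -4, 117), (9, 4, 117)  [2]
  a=10: (10, -2, 105), (10, 2, 105)  [2]
  a=11..12: none
  a=13: (13, -4, 81), (13, 4, 81)  [2]
  a=14: (14, -2, 75), (14, 2, 75)  [2]
  a=15: (15, -8, 71), (15, -2, 70), (15, 2, 70), (15, 8, 71)  [4]
  a=16..17: none
  a=18: (18, -14, 61), (18, 14, 61)  [2]
  a=19..20: none
  a=21: (21, -16, 53), (21, -2, 50), (21, 2, 50), (21, 16, 53)  [4]
  a=22: none
  a=23: (23, -6, 46), (23, 6, 46)  [2]
  a=24: none
  a=25: (25, -2, 42), (25, 2, 42)  [2]
  a=26: (26, -22, 45), (26, 22, 45)  [2]
  a=27: (27, -4, 39), (27, 4, 39)  [2]
  a=28: none
  a=29: (29, -26, 42), (29, 26, 42)  [2]
  a=30: (30, -22, 39), (30, -2, 35), (30, 2, 35), (30, 22, 39)  [4]
  a=31: (31, -12, 35), (31, 12, 35)  [2]
  a=32..37: none
Total reduced forms: 1 + 1 + 2 + 2 + 2 + 2 + 2 + 2 + 2 + 2 + 4 + 2 + 4 + 2 + 2 + 2 + 2 + 2 + 4 + 2 = 44
h = 44

44


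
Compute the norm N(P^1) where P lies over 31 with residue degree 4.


N(P^a) = p^(a*f)
= 31^(1*4)
= 31^4
= 923521

923521


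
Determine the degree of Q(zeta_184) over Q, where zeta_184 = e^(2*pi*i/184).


The degree equals Euler's totient phi(184).
184 = 2^3 * 23
phi(184) = 88

88


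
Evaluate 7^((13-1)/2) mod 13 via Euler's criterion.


p = 13 is prime and the exponent is (p-1)/2 = 6, so by Euler's criterion 7^6 = (7/13) = +1 or -1 mod 13.
Compute by square-and-multiply:
  6 = 4 + 2 (binary 110)
  Repeated squaring mod 13: 7^1 = 7, 7^2 = 10, 7^4 = 9
  7^6 = 7^4 * 7^2 = 9 * 10 mod 13
    9 * 10 = 90 = 12 mod 13
  7^6 = 12 mod 13
Result 12 = p - 1 = -1 mod 13: 7 is a quadratic non-residue mod 13. As a residue in [0, p-1] the value is 12.
7^6 mod 13 = 12

12


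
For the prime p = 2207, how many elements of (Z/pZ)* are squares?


For prime p, the number of non-zero quadratic residues is (p-1)/2.
= (2207-1)/2
= 1103

1103


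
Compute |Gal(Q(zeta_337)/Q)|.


|Gal(Q(zeta_337)/Q)| = phi(337)
= 336

336


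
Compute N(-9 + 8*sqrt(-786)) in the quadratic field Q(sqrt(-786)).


N(a + b*sqrt(d)) = a^2 - d*b^2
= (-9)^2 - (-786)*(8)^2
= 81 + 50304
= 50385

50385


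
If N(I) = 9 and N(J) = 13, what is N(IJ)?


N(IJ) = N(I) * N(J)
= 9 * 13
= 117

117


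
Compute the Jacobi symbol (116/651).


Compute (116/651) via quadratic reciprocity:
  pull out 2: (2/651) = -1  (since 651 mod 8 = 3)
  pull out 2: (2/651) = -1  (since 651 mod 8 = 3)
  reciprocity: (29/651) -> +(651/29)
  reduce: (13/29)
  reciprocity: (13/29) -> +(29/13)
  reduce: (3/13)
  reciprocity: (3/13) -> +(13/3)
  reduce: (1/3)
  (1/3) = 1
Product of signs = 1

1


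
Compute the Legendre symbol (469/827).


p = 827 is prime, so compute (469/827) with the reciprocity algorithm (Jacobi-symbol steps: pull out 2s via (2/n), flip via reciprocity, reduce):
  reciprocity: (469/827) -> +(827/469)
  reduce: (358/469)
  pull out 2: (2/469) = -1  (since 469 mod 8 = 5)
  reciprocity: (179/469) -> +(469/179)
  reduce: (111/179)
  reciprocity: (111/179) -> -(179/111)
  reduce: (68/111)
  pull out 2: (2/111) = +1  (since 111 mod 8 = 7)
  pull out 2: (2/111) = +1  (since 111 mod 8 = 7)
  reciprocity: (17/111) -> +(111/17)
  reduce: (9/17)
  reciprocity: (9/17) -> +(17/9)
  reduce: (8/9)
  pull out 2: (2/9) = +1  (since 9 mod 8 = 1)
  pull out 2: (2/9) = +1  (since 9 mod 8 = 1)
  pull out 2: (2/9) = +1  (since 9 mod 8 = 1)
  (1/9) = 1
Product of signs = 1
(469/827) = 1

1


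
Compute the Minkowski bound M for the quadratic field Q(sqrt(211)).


d = 211, d mod 4 = 3, so disc(K) = 4d = 844; |disc(K)| = 844
Real quadratic field, so n = 2, s = r2 = 0, r1 = 2
M = (n!/n^n) * (4/pi)^s * sqrt(|disc(K)|) = (2!/2^2) * (4/pi)^0 * sqrt(844)
= 0.5 * 1.000000 * 29.051678
= 14.5258

14.5258


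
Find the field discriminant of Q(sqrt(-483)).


For K = Q(sqrt(d)) with d squarefree: disc(K) = d if d = 1 mod 4, and disc(K) = 4d if d = 2 or 3 mod 4.
Here d = -483, and d mod 4 = 1.
d = 1 mod 4 (O_K = Z[(1+sqrt(d))/2]), so disc(K) = d = -483

-483


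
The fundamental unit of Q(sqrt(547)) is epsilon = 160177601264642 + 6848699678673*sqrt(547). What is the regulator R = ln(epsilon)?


epsilon = 160177601264642 + 6848699678673*sqrt(547)
= 3.2036e+14
R = ln(3.2036e+14)
= 33.4005

33.4005


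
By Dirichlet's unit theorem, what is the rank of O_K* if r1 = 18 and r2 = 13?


By Dirichlet's unit theorem:
rank = r1 + r2 - 1
= 18 + 13 - 1
= 30

30


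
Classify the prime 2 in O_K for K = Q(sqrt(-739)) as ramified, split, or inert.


K = Q(sqrt(-739)). Since d mod 4 = 1, disc(K) = -739.
Check p | disc: -739 mod 2 = 1.
p=2 does not divide disc (d is 1 mod 4). 2 splits iff d = 1 mod 8.
d mod 8 = 5, so (d/2) = -1.
(d/p) = -1, so p is inert: (p) stays prime with e=1, f=2, g=1.
Therefore p is inert.

inert


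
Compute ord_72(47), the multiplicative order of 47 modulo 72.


We want ord_72(47), the smallest k >= 1 with 47^k = 1 mod 72.
n = 72 = 2^3 * 3^2, phi(72) = 24; the order divides phi(n).
Divisors of 24: 1, 2, 3, 4, 6, 8, 12, 24
Repeated squaring mod 72: 47^1 = 47, 47^2 = 49, 47^4 = 25, 47^8 = 49, 47^16 = 25
Test divisors in increasing order:
  k=1: 47^1 = 47 mod 72
  k=2: 47^2 = 49 mod 72
  k=3: 47^3 = 49 * 47 = 71 mod 72
  k=4: 47^4 = 25 mod 72
  k=6: 47^6 = 25 * 49 = 1 mod 72  <- first divisor giving 1
Order = 6

6


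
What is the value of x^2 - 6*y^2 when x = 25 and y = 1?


x^2 - d*y^2
= 25^2 - 6*1^2
= 625 - 6
= 619

619


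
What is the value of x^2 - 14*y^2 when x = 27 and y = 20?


x^2 - d*y^2
= 27^2 - 14*20^2
= 729 - 5600
= -4871

-4871


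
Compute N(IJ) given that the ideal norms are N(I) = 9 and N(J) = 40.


N(IJ) = N(I) * N(J)
= 9 * 40
= 360

360


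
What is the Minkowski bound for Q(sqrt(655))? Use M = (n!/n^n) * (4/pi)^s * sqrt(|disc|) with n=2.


d = 655, d mod 4 = 3, so disc(K) = 4d = 2620; |disc(K)| = 2620
Real quadratic field, so n = 2, s = r2 = 0, r1 = 2
M = (n!/n^n) * (4/pi)^s * sqrt(|disc(K)|) = (2!/2^2) * (4/pi)^0 * sqrt(2620)
= 0.5 * 1.000000 * 51.185936
= 25.5930

25.5930


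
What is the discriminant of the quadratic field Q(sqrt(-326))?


For K = Q(sqrt(d)) with d squarefree: disc(K) = d if d = 1 mod 4, and disc(K) = 4d if d = 2 or 3 mod 4.
Here d = -326, and d mod 4 = 2.
d = 2 mod 4, not 1 (O_K = Z[sqrt(d)]), so disc(K) = 4d = 4 * (-326) = -1304

-1304


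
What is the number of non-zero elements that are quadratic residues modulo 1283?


For prime p, the number of non-zero quadratic residues is (p-1)/2.
= (1283-1)/2
= 641

641


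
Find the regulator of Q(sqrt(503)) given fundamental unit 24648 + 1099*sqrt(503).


epsilon = 24648 + 1099*sqrt(503)
= 49296.0000
R = ln(49296.0000)
= 10.8056

10.8056


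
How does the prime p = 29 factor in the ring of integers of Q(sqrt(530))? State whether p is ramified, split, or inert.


K = Q(sqrt(530)). Since d mod 4 = 2, disc(K) = 2120.
Check p | disc: 2120 mod 29 = 3.
p does not divide disc. Compute Legendre symbol (d/p):
8^((29-1)/2) mod 29 = -1
(d/p) = -1, so p is inert: (p) stays prime with e=1, f=2, g=1.
Therefore p is inert.

inert


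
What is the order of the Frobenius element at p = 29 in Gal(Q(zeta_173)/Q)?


The Frobenius at p in Gal(Q(zeta_n)/Q) = (Z/nZ)* is the class of p, so its order is ord_173(29), the smallest k >= 1 with 29^k = 1 mod 173.
n = 173 = 173, phi(173) = 172; the order divides phi(n).
Divisors of 172: 1, 2, 4, 43, 86, 172
Repeated squaring mod 173: 29^1 = 29, 29^2 = 149, 29^4 = 57, 29^8 = 135, 29^16 = 60, 29^32 = 140, 29^64 = 51, 29^128 = 6
Test divisors in increasing order:
  k=1: 29^1 = 29 mod 173
  k=2: 29^2 = 149 mod 173
  k=4: 29^4 = 57 mod 173
  k=43: 29^43 = 140 * 135 * 149 * 29 = 1 mod 173  <- first divisor giving 1
Order = 43

43


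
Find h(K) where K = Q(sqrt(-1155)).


K = Q(sqrt(-1155)). d mod 4 = 1, so D = disc(K) = d = -1155
h(K) equals the number of primitive reduced positive-definite forms (a, b, c) = a*x^2 + b*x*y + c*y^2 with b^2 - 4ac = D,
where reduced means |b| <= a <= c, with b >= 0 whenever |b| = a or a = c, and primitive means gcd(a, b, c) = 1.
Reduced forces 3a^2 <= |D| = 1155, so 1 <= a <= 19; b must have the parity of D, and c = (b^2 - D)/(4a) must be an integer >= a.
Enumerate a = 1..19, b in [-a, a]:
  a=1: (1, 1, 289)  [1]
  a=2: none
  a=3: (3, 3, 97)  [1]
  a=4: none
  a=5: (5, 5, 59)  [1]
  a=6: none
  a=7: (7, 7, 43)  [1]
  a=8..10: none
  a=11: (11, 11, 29)  [1]
  a=12..14: none
  a=15: (15, 15, 23)  [1]
  a=16: none
  a=17: (17, 1, 17)  [1]
  a=18: none
  a=19: (19, 17, 19)  [1]
Total reduced forms: 1 + 1 + 1 + 1 + 1 + 1 + 1 + 1 = 8
h = 8

8


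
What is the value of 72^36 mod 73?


p = 73 is prime and the exponent is (p-1)/2 = 36, so by Euler's criterion 72^36 = (72/73) = +1 or -1 mod 73.
Compute by square-and-multiply:
  36 = 32 + 4 (binary 100100)
  Repeated squaring mod 73: 72^1 = 72, 72^2 = 1, 72^4 = 1, 72^8 = 1, 72^16 = 1, 72^32 = 1
  72^36 = 72^32 * 72^4 = 1 * 1 mod 73
    1 * 1 = 1 = 1 mod 73
  72^36 = 1 mod 73
Result 1: 72 is a quadratic residue mod 73.
72^36 mod 73 = 1

1


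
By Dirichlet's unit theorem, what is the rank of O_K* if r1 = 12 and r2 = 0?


By Dirichlet's unit theorem:
rank = r1 + r2 - 1
= 12 + 0 - 1
= 11

11


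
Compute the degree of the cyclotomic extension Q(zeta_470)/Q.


The degree equals Euler's totient phi(470).
470 = 2 * 5 * 47
phi(470) = 184

184


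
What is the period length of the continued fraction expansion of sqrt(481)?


Run the CF algorithm for sqrt(481).
a_0 = floor(sqrt(481)) = 21; set m_0=0, q_0=1.
Recurrence: m' = q*a - m,  q' = (d - m'^2)/q,  a' = floor((a_0 + m')/q').
  step 1: m=21, q=40, a=1
  step 2: m=19, q=3, a=13
  step 3: m=20, q=27, a=1
  step 4: m=7, q=16, a=1
  step 5: m=9, q=25, a=1
  step 6: m=16, q=9, a=4
  step 7: m=20, q=9, a=4
  step 8: m=16, q=25, a=1
  step 9: m=9, q=16, a=1
  step 10: m=7, q=27, a=1
  step 11: m=20, q=3, a=13
  step 12: m=19, q=40, a=1
  step 13: m=21, q=1, a=42
a_13 = 2*a_0 = 42, so the period closes here.
sqrt(481) = [21; 1, 13, 1, 1, 1, 4, 4, 1, 1, 1, 13, 1, 42]
Period length = 13

13


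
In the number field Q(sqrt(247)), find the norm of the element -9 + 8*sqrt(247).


N(a + b*sqrt(d)) = a^2 - d*b^2
= (-9)^2 - (247)*(8)^2
= 81 - 15808
= -15727

-15727


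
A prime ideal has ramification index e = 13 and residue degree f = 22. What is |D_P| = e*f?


|D_P| = e * f
= 13 * 22
= 286

286
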